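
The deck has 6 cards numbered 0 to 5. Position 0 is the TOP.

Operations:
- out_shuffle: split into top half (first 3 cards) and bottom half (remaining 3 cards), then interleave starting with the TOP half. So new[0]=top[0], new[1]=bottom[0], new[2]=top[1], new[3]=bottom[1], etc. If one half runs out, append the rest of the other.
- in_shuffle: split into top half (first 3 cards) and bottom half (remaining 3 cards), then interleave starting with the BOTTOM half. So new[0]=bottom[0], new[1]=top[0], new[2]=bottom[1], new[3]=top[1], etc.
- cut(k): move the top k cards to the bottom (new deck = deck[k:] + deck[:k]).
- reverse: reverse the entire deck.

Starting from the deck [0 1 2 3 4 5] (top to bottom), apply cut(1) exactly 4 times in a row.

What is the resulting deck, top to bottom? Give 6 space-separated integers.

After op 1 (cut(1)): [1 2 3 4 5 0]
After op 2 (cut(1)): [2 3 4 5 0 1]
After op 3 (cut(1)): [3 4 5 0 1 2]
After op 4 (cut(1)): [4 5 0 1 2 3]

Answer: 4 5 0 1 2 3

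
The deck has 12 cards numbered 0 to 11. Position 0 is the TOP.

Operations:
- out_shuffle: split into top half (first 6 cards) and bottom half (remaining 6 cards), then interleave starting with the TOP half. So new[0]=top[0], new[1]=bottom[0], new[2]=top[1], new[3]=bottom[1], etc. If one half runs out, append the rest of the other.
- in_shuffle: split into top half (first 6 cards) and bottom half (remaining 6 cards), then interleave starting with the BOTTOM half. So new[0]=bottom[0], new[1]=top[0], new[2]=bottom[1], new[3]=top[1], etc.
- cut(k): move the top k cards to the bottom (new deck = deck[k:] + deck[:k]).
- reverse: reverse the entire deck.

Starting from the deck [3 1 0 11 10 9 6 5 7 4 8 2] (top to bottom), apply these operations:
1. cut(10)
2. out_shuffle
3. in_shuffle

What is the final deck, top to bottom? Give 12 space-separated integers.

After op 1 (cut(10)): [8 2 3 1 0 11 10 9 6 5 7 4]
After op 2 (out_shuffle): [8 10 2 9 3 6 1 5 0 7 11 4]
After op 3 (in_shuffle): [1 8 5 10 0 2 7 9 11 3 4 6]

Answer: 1 8 5 10 0 2 7 9 11 3 4 6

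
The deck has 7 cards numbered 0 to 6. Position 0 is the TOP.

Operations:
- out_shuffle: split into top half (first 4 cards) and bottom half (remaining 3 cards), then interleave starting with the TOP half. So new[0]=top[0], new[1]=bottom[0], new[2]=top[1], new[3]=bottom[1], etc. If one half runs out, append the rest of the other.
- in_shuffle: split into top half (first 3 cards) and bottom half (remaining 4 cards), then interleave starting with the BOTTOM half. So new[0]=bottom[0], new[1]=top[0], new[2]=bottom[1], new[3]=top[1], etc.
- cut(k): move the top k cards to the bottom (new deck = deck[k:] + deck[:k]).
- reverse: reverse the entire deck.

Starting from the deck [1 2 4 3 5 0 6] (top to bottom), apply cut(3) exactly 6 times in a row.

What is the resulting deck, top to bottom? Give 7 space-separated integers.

Answer: 5 0 6 1 2 4 3

Derivation:
After op 1 (cut(3)): [3 5 0 6 1 2 4]
After op 2 (cut(3)): [6 1 2 4 3 5 0]
After op 3 (cut(3)): [4 3 5 0 6 1 2]
After op 4 (cut(3)): [0 6 1 2 4 3 5]
After op 5 (cut(3)): [2 4 3 5 0 6 1]
After op 6 (cut(3)): [5 0 6 1 2 4 3]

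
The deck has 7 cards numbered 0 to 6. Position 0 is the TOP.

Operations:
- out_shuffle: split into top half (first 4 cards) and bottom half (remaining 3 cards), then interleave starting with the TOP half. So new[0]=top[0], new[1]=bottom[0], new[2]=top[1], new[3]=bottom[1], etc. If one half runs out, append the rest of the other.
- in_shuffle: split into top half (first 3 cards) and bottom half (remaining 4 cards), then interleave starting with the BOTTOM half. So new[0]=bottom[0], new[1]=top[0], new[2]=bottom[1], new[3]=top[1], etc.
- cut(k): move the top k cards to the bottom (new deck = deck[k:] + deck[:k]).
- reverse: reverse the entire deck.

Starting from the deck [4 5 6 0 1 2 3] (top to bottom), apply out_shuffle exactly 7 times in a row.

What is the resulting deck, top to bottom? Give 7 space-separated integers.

Answer: 4 1 5 2 6 3 0

Derivation:
After op 1 (out_shuffle): [4 1 5 2 6 3 0]
After op 2 (out_shuffle): [4 6 1 3 5 0 2]
After op 3 (out_shuffle): [4 5 6 0 1 2 3]
After op 4 (out_shuffle): [4 1 5 2 6 3 0]
After op 5 (out_shuffle): [4 6 1 3 5 0 2]
After op 6 (out_shuffle): [4 5 6 0 1 2 3]
After op 7 (out_shuffle): [4 1 5 2 6 3 0]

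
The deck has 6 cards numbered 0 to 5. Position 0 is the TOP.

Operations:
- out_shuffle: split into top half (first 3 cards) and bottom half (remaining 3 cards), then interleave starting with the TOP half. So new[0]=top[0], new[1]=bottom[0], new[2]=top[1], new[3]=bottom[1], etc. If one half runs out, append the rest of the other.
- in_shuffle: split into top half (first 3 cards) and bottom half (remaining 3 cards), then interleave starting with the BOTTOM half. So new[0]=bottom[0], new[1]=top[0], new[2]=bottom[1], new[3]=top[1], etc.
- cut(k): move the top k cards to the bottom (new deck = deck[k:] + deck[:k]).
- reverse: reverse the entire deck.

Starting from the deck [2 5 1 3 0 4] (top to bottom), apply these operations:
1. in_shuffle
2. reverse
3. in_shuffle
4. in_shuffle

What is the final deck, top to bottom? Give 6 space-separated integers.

Answer: 4 0 3 1 5 2

Derivation:
After op 1 (in_shuffle): [3 2 0 5 4 1]
After op 2 (reverse): [1 4 5 0 2 3]
After op 3 (in_shuffle): [0 1 2 4 3 5]
After op 4 (in_shuffle): [4 0 3 1 5 2]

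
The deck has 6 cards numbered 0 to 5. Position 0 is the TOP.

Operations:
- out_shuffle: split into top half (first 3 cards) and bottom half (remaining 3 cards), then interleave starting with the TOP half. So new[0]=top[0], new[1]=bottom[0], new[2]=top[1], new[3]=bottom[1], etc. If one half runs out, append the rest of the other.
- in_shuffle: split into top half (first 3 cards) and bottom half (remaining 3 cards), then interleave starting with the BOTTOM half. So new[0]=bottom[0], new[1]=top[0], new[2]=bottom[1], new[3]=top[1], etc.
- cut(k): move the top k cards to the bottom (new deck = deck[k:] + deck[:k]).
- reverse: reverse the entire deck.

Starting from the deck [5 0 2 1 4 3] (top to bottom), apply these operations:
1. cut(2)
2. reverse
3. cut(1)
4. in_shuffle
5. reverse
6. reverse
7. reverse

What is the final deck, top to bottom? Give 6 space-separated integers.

Answer: 4 0 3 2 5 1

Derivation:
After op 1 (cut(2)): [2 1 4 3 5 0]
After op 2 (reverse): [0 5 3 4 1 2]
After op 3 (cut(1)): [5 3 4 1 2 0]
After op 4 (in_shuffle): [1 5 2 3 0 4]
After op 5 (reverse): [4 0 3 2 5 1]
After op 6 (reverse): [1 5 2 3 0 4]
After op 7 (reverse): [4 0 3 2 5 1]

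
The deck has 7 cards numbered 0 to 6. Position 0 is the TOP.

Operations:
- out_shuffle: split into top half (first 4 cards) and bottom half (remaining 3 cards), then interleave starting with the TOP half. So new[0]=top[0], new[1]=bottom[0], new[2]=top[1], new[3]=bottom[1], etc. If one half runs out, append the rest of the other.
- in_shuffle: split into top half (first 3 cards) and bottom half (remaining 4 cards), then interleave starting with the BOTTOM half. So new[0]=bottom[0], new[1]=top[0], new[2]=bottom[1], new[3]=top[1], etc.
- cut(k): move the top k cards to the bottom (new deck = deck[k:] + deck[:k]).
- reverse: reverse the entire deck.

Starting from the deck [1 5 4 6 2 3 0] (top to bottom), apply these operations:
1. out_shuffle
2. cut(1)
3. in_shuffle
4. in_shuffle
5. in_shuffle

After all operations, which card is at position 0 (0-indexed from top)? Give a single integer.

Answer: 2

Derivation:
After op 1 (out_shuffle): [1 2 5 3 4 0 6]
After op 2 (cut(1)): [2 5 3 4 0 6 1]
After op 3 (in_shuffle): [4 2 0 5 6 3 1]
After op 4 (in_shuffle): [5 4 6 2 3 0 1]
After op 5 (in_shuffle): [2 5 3 4 0 6 1]
Position 0: card 2.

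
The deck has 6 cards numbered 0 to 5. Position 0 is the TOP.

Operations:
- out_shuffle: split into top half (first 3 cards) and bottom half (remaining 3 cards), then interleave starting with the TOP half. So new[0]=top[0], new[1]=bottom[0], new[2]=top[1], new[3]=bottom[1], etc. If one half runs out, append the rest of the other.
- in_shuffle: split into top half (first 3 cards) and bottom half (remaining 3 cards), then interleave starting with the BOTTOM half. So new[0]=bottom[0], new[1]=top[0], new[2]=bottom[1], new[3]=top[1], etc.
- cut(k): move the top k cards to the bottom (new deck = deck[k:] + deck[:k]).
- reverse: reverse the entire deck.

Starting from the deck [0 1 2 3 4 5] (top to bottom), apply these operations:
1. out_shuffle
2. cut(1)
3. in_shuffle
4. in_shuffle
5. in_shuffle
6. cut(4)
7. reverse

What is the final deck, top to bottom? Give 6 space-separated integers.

After op 1 (out_shuffle): [0 3 1 4 2 5]
After op 2 (cut(1)): [3 1 4 2 5 0]
After op 3 (in_shuffle): [2 3 5 1 0 4]
After op 4 (in_shuffle): [1 2 0 3 4 5]
After op 5 (in_shuffle): [3 1 4 2 5 0]
After op 6 (cut(4)): [5 0 3 1 4 2]
After op 7 (reverse): [2 4 1 3 0 5]

Answer: 2 4 1 3 0 5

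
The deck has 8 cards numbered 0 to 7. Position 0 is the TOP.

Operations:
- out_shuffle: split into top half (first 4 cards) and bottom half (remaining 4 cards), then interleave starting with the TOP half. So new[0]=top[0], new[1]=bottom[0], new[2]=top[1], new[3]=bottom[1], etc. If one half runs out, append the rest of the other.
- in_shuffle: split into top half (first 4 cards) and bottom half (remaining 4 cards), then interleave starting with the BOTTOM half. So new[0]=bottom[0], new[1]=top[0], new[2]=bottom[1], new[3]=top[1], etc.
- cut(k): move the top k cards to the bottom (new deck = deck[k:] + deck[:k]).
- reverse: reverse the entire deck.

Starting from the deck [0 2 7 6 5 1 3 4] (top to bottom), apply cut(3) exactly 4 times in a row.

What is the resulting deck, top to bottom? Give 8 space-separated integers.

Answer: 5 1 3 4 0 2 7 6

Derivation:
After op 1 (cut(3)): [6 5 1 3 4 0 2 7]
After op 2 (cut(3)): [3 4 0 2 7 6 5 1]
After op 3 (cut(3)): [2 7 6 5 1 3 4 0]
After op 4 (cut(3)): [5 1 3 4 0 2 7 6]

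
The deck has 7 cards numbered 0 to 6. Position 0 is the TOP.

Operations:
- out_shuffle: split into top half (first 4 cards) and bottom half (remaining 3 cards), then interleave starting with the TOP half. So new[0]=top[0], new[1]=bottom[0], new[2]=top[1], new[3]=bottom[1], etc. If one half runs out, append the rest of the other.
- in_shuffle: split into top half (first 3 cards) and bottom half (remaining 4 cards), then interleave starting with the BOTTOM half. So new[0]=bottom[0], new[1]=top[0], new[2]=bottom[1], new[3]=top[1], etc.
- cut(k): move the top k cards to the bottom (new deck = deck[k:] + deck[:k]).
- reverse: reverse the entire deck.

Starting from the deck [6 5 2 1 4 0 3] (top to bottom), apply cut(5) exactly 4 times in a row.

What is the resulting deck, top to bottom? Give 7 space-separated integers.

Answer: 3 6 5 2 1 4 0

Derivation:
After op 1 (cut(5)): [0 3 6 5 2 1 4]
After op 2 (cut(5)): [1 4 0 3 6 5 2]
After op 3 (cut(5)): [5 2 1 4 0 3 6]
After op 4 (cut(5)): [3 6 5 2 1 4 0]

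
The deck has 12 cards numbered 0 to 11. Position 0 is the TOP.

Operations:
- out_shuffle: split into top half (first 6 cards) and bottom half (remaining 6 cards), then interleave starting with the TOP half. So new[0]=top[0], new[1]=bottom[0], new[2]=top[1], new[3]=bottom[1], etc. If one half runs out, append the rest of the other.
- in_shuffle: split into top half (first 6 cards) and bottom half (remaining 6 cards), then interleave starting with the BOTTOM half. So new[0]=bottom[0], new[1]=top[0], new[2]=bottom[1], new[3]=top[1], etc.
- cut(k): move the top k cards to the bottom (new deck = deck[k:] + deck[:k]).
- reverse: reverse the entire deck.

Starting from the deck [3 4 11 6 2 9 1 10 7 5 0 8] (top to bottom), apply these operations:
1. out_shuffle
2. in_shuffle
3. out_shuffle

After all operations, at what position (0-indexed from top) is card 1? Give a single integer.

After op 1 (out_shuffle): [3 1 4 10 11 7 6 5 2 0 9 8]
After op 2 (in_shuffle): [6 3 5 1 2 4 0 10 9 11 8 7]
After op 3 (out_shuffle): [6 0 3 10 5 9 1 11 2 8 4 7]
Card 1 is at position 6.

Answer: 6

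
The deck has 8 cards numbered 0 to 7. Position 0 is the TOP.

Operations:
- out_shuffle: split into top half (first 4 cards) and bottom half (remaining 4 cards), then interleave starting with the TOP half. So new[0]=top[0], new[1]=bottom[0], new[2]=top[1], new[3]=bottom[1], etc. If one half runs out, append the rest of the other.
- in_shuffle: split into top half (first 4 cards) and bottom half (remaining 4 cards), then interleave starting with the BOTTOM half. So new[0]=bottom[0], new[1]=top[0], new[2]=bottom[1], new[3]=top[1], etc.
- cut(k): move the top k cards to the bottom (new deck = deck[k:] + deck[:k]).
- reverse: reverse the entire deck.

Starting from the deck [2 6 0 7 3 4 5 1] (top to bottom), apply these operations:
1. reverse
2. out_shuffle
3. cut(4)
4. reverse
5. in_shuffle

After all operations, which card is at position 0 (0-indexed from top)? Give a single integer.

Answer: 2

Derivation:
After op 1 (reverse): [1 5 4 3 7 0 6 2]
After op 2 (out_shuffle): [1 7 5 0 4 6 3 2]
After op 3 (cut(4)): [4 6 3 2 1 7 5 0]
After op 4 (reverse): [0 5 7 1 2 3 6 4]
After op 5 (in_shuffle): [2 0 3 5 6 7 4 1]
Position 0: card 2.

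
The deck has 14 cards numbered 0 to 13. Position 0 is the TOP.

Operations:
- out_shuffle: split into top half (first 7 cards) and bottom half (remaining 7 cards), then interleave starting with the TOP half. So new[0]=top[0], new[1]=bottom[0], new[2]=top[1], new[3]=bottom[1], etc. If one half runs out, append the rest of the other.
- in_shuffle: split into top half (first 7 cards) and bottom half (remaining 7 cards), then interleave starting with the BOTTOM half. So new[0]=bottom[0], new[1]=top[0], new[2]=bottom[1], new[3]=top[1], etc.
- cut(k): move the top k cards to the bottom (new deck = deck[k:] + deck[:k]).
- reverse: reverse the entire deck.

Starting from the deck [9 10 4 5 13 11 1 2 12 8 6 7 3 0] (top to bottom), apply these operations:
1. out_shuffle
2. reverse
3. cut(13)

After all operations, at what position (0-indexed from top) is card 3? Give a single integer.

After op 1 (out_shuffle): [9 2 10 12 4 8 5 6 13 7 11 3 1 0]
After op 2 (reverse): [0 1 3 11 7 13 6 5 8 4 12 10 2 9]
After op 3 (cut(13)): [9 0 1 3 11 7 13 6 5 8 4 12 10 2]
Card 3 is at position 3.

Answer: 3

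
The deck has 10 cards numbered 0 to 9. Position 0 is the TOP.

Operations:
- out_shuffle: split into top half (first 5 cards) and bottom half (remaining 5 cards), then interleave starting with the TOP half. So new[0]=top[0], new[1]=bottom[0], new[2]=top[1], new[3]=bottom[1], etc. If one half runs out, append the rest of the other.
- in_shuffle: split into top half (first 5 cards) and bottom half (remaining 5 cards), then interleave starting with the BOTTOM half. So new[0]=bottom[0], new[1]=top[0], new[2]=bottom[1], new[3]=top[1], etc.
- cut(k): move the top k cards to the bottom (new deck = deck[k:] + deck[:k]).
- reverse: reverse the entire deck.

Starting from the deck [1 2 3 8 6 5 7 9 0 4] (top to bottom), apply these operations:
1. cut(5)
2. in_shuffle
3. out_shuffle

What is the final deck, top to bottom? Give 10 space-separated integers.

Answer: 1 9 5 8 2 0 7 6 3 4

Derivation:
After op 1 (cut(5)): [5 7 9 0 4 1 2 3 8 6]
After op 2 (in_shuffle): [1 5 2 7 3 9 8 0 6 4]
After op 3 (out_shuffle): [1 9 5 8 2 0 7 6 3 4]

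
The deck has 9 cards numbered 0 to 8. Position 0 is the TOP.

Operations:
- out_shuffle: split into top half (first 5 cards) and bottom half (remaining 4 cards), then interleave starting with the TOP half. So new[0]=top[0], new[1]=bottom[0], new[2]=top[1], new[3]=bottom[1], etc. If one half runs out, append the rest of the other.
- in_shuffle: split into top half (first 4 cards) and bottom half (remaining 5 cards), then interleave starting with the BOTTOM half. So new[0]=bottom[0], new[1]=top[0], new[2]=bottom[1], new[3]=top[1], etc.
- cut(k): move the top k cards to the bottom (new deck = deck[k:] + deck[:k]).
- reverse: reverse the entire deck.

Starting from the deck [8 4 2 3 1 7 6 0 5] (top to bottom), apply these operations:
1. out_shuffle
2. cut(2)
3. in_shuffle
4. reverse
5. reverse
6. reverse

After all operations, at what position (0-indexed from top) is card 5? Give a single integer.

After op 1 (out_shuffle): [8 7 4 6 2 0 3 5 1]
After op 2 (cut(2)): [4 6 2 0 3 5 1 8 7]
After op 3 (in_shuffle): [3 4 5 6 1 2 8 0 7]
After op 4 (reverse): [7 0 8 2 1 6 5 4 3]
After op 5 (reverse): [3 4 5 6 1 2 8 0 7]
After op 6 (reverse): [7 0 8 2 1 6 5 4 3]
Card 5 is at position 6.

Answer: 6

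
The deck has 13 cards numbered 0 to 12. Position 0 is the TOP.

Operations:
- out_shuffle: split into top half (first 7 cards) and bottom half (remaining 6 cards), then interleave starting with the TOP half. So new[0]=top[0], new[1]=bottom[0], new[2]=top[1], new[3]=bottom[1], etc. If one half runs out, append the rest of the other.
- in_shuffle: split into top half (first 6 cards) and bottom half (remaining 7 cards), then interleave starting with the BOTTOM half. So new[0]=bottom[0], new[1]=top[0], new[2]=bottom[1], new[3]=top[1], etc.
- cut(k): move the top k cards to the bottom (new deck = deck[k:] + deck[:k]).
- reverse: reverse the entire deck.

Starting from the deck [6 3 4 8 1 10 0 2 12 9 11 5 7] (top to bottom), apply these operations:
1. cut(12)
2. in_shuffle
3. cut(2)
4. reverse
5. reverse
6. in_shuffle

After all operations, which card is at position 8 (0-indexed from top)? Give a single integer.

After op 1 (cut(12)): [7 6 3 4 8 1 10 0 2 12 9 11 5]
After op 2 (in_shuffle): [10 7 0 6 2 3 12 4 9 8 11 1 5]
After op 3 (cut(2)): [0 6 2 3 12 4 9 8 11 1 5 10 7]
After op 4 (reverse): [7 10 5 1 11 8 9 4 12 3 2 6 0]
After op 5 (reverse): [0 6 2 3 12 4 9 8 11 1 5 10 7]
After op 6 (in_shuffle): [9 0 8 6 11 2 1 3 5 12 10 4 7]
Position 8: card 5.

Answer: 5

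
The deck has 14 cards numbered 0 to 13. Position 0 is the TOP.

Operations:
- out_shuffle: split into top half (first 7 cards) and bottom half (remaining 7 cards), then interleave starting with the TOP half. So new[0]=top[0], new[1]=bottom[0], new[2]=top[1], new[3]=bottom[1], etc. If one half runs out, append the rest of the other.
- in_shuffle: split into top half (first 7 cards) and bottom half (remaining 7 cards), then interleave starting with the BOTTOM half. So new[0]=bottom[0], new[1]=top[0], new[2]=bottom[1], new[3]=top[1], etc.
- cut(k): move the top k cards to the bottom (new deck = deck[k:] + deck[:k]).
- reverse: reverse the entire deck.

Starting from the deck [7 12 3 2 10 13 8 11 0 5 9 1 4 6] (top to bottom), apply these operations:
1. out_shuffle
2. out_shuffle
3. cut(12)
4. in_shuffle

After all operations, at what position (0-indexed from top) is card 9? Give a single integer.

Answer: 7

Derivation:
After op 1 (out_shuffle): [7 11 12 0 3 5 2 9 10 1 13 4 8 6]
After op 2 (out_shuffle): [7 9 11 10 12 1 0 13 3 4 5 8 2 6]
After op 3 (cut(12)): [2 6 7 9 11 10 12 1 0 13 3 4 5 8]
After op 4 (in_shuffle): [1 2 0 6 13 7 3 9 4 11 5 10 8 12]
Card 9 is at position 7.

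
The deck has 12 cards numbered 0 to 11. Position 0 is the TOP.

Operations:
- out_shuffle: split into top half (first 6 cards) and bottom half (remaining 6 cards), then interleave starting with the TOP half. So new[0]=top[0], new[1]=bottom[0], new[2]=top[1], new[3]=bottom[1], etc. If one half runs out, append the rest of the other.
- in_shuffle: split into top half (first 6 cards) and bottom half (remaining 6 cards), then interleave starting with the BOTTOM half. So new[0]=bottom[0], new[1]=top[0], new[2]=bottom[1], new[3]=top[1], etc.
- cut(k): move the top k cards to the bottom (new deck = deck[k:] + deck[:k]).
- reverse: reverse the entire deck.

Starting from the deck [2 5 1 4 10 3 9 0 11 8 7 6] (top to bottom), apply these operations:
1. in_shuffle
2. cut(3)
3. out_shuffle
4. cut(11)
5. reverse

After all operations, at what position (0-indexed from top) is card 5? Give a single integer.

Answer: 10

Derivation:
After op 1 (in_shuffle): [9 2 0 5 11 1 8 4 7 10 6 3]
After op 2 (cut(3)): [5 11 1 8 4 7 10 6 3 9 2 0]
After op 3 (out_shuffle): [5 10 11 6 1 3 8 9 4 2 7 0]
After op 4 (cut(11)): [0 5 10 11 6 1 3 8 9 4 2 7]
After op 5 (reverse): [7 2 4 9 8 3 1 6 11 10 5 0]
Card 5 is at position 10.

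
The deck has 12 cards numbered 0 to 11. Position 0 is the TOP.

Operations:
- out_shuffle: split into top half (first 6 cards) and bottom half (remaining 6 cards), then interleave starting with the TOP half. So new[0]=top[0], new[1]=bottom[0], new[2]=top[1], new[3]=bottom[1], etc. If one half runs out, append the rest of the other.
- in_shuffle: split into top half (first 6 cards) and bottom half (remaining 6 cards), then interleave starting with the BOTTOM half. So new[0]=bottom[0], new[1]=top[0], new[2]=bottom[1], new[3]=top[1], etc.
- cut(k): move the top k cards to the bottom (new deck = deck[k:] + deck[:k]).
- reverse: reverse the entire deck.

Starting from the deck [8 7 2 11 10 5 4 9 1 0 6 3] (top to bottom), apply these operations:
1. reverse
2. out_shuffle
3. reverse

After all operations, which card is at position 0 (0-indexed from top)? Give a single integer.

After op 1 (reverse): [3 6 0 1 9 4 5 10 11 2 7 8]
After op 2 (out_shuffle): [3 5 6 10 0 11 1 2 9 7 4 8]
After op 3 (reverse): [8 4 7 9 2 1 11 0 10 6 5 3]
Position 0: card 8.

Answer: 8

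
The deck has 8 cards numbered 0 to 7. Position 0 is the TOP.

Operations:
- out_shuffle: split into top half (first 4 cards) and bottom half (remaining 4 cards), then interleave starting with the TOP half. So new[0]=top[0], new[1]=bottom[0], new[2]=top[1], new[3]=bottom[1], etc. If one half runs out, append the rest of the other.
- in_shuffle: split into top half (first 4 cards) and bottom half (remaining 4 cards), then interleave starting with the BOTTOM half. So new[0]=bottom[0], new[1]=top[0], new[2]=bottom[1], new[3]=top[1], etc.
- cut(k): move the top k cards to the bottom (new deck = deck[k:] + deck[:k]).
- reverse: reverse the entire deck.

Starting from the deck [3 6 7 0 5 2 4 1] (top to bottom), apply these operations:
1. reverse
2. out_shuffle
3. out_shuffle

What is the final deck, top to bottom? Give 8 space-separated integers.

After op 1 (reverse): [1 4 2 5 0 7 6 3]
After op 2 (out_shuffle): [1 0 4 7 2 6 5 3]
After op 3 (out_shuffle): [1 2 0 6 4 5 7 3]

Answer: 1 2 0 6 4 5 7 3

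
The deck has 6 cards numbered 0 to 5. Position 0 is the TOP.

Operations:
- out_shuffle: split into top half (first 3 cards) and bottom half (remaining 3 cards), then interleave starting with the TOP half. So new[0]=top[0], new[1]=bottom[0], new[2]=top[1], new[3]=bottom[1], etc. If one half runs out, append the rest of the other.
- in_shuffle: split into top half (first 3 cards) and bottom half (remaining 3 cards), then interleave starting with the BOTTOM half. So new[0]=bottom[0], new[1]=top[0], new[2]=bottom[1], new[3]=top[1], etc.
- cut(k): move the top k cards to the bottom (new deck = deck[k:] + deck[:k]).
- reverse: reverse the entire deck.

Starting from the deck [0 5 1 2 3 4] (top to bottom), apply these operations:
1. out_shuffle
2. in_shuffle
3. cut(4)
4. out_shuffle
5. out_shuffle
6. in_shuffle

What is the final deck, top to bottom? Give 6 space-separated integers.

After op 1 (out_shuffle): [0 2 5 3 1 4]
After op 2 (in_shuffle): [3 0 1 2 4 5]
After op 3 (cut(4)): [4 5 3 0 1 2]
After op 4 (out_shuffle): [4 0 5 1 3 2]
After op 5 (out_shuffle): [4 1 0 3 5 2]
After op 6 (in_shuffle): [3 4 5 1 2 0]

Answer: 3 4 5 1 2 0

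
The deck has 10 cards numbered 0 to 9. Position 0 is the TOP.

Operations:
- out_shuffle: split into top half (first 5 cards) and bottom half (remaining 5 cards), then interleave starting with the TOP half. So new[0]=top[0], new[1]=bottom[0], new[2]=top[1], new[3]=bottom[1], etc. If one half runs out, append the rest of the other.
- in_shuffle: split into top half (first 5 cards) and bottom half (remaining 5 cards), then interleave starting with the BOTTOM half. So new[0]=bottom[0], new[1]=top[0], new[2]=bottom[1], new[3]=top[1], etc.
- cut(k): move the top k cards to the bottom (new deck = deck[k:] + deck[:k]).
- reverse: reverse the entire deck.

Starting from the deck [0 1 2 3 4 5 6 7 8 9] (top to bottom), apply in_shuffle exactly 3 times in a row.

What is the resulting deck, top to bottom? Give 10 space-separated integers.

After op 1 (in_shuffle): [5 0 6 1 7 2 8 3 9 4]
After op 2 (in_shuffle): [2 5 8 0 3 6 9 1 4 7]
After op 3 (in_shuffle): [6 2 9 5 1 8 4 0 7 3]

Answer: 6 2 9 5 1 8 4 0 7 3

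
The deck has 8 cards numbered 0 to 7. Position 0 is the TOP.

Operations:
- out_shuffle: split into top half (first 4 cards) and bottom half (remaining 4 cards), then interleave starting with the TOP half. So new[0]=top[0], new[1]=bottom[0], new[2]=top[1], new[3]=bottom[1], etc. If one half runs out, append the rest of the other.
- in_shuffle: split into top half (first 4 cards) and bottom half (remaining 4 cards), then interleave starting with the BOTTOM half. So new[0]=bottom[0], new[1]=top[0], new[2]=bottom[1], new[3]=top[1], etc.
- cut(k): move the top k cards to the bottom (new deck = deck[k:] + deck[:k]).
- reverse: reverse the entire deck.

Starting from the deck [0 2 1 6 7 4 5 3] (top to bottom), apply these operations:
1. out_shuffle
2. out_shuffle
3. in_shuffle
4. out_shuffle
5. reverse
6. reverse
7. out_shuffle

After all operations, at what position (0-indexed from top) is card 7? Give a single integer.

After op 1 (out_shuffle): [0 7 2 4 1 5 6 3]
After op 2 (out_shuffle): [0 1 7 5 2 6 4 3]
After op 3 (in_shuffle): [2 0 6 1 4 7 3 5]
After op 4 (out_shuffle): [2 4 0 7 6 3 1 5]
After op 5 (reverse): [5 1 3 6 7 0 4 2]
After op 6 (reverse): [2 4 0 7 6 3 1 5]
After op 7 (out_shuffle): [2 6 4 3 0 1 7 5]
Card 7 is at position 6.

Answer: 6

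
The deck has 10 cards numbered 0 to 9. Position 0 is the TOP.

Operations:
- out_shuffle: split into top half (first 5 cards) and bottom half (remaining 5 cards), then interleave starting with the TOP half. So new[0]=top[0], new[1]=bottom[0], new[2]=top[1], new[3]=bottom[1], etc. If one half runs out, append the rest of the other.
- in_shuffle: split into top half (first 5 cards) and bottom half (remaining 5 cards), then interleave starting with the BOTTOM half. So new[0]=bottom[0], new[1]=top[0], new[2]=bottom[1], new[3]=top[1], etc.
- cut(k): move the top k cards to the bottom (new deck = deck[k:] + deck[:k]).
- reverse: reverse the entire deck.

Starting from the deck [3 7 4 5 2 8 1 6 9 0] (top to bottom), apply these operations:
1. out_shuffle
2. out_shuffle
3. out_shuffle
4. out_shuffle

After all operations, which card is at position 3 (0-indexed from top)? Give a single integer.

After op 1 (out_shuffle): [3 8 7 1 4 6 5 9 2 0]
After op 2 (out_shuffle): [3 6 8 5 7 9 1 2 4 0]
After op 3 (out_shuffle): [3 9 6 1 8 2 5 4 7 0]
After op 4 (out_shuffle): [3 2 9 5 6 4 1 7 8 0]
Position 3: card 5.

Answer: 5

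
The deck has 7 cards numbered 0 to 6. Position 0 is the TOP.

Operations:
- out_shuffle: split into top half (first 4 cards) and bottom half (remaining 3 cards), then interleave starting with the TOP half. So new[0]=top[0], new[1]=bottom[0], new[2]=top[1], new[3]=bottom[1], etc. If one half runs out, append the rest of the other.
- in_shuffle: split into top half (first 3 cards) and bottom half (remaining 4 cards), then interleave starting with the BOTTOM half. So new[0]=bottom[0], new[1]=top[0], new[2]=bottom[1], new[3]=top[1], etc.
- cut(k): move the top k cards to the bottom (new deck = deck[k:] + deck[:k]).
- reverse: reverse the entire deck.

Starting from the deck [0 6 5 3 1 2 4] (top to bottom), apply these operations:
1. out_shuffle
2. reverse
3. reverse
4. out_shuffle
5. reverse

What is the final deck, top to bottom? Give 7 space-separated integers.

After op 1 (out_shuffle): [0 1 6 2 5 4 3]
After op 2 (reverse): [3 4 5 2 6 1 0]
After op 3 (reverse): [0 1 6 2 5 4 3]
After op 4 (out_shuffle): [0 5 1 4 6 3 2]
After op 5 (reverse): [2 3 6 4 1 5 0]

Answer: 2 3 6 4 1 5 0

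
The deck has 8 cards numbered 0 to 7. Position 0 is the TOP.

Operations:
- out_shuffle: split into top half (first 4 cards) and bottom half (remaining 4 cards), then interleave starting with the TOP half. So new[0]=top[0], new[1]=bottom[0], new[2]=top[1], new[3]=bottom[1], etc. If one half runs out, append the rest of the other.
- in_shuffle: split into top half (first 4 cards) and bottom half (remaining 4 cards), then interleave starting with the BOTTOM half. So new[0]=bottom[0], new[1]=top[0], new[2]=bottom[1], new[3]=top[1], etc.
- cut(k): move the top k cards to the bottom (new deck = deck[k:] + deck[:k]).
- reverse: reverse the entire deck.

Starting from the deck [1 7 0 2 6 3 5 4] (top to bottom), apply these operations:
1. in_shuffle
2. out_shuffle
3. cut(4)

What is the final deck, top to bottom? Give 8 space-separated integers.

After op 1 (in_shuffle): [6 1 3 7 5 0 4 2]
After op 2 (out_shuffle): [6 5 1 0 3 4 7 2]
After op 3 (cut(4)): [3 4 7 2 6 5 1 0]

Answer: 3 4 7 2 6 5 1 0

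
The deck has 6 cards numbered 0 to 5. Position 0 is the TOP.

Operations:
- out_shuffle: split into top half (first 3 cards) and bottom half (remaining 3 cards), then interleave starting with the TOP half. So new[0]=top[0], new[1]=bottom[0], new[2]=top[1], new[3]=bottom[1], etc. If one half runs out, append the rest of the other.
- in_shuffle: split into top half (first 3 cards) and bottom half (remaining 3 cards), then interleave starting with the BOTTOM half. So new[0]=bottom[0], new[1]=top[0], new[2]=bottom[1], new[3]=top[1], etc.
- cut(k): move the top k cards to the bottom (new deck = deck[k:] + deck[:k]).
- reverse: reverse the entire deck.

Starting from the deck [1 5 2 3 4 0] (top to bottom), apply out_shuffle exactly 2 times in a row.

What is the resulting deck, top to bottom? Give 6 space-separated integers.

After op 1 (out_shuffle): [1 3 5 4 2 0]
After op 2 (out_shuffle): [1 4 3 2 5 0]

Answer: 1 4 3 2 5 0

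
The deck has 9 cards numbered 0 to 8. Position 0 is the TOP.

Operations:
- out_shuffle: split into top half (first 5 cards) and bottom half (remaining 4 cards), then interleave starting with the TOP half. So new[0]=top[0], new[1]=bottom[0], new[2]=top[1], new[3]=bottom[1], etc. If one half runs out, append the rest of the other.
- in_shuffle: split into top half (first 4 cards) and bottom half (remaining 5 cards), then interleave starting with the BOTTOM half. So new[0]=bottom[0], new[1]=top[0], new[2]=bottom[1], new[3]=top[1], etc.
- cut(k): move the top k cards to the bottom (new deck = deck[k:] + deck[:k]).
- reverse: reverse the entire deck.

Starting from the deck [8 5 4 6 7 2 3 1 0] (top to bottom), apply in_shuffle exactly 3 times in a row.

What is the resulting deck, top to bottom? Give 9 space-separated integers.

After op 1 (in_shuffle): [7 8 2 5 3 4 1 6 0]
After op 2 (in_shuffle): [3 7 4 8 1 2 6 5 0]
After op 3 (in_shuffle): [1 3 2 7 6 4 5 8 0]

Answer: 1 3 2 7 6 4 5 8 0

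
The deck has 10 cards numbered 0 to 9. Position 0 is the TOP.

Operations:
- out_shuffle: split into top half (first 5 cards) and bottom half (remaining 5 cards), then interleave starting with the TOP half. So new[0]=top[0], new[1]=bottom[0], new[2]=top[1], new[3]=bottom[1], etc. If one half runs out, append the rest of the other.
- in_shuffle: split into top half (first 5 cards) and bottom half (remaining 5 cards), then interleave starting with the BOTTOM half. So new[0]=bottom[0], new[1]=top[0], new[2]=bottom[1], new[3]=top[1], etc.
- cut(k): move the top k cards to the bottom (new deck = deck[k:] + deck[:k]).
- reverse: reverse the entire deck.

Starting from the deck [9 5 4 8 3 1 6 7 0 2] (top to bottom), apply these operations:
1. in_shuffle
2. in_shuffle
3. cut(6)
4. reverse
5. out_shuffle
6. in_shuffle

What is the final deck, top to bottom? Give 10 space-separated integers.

After op 1 (in_shuffle): [1 9 6 5 7 4 0 8 2 3]
After op 2 (in_shuffle): [4 1 0 9 8 6 2 5 3 7]
After op 3 (cut(6)): [2 5 3 7 4 1 0 9 8 6]
After op 4 (reverse): [6 8 9 0 1 4 7 3 5 2]
After op 5 (out_shuffle): [6 4 8 7 9 3 0 5 1 2]
After op 6 (in_shuffle): [3 6 0 4 5 8 1 7 2 9]

Answer: 3 6 0 4 5 8 1 7 2 9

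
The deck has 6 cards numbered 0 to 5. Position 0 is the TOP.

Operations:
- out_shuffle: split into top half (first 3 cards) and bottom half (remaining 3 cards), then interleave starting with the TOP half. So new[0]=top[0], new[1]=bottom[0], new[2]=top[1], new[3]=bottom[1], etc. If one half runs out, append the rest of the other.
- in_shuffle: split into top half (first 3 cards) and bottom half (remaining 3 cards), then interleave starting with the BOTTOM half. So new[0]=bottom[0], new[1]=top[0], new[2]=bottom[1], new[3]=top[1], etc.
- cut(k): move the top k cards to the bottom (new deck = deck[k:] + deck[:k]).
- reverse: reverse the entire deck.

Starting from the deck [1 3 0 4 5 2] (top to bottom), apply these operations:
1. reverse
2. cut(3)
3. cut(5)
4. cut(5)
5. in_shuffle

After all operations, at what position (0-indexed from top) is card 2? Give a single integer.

Answer: 4

Derivation:
After op 1 (reverse): [2 5 4 0 3 1]
After op 2 (cut(3)): [0 3 1 2 5 4]
After op 3 (cut(5)): [4 0 3 1 2 5]
After op 4 (cut(5)): [5 4 0 3 1 2]
After op 5 (in_shuffle): [3 5 1 4 2 0]
Card 2 is at position 4.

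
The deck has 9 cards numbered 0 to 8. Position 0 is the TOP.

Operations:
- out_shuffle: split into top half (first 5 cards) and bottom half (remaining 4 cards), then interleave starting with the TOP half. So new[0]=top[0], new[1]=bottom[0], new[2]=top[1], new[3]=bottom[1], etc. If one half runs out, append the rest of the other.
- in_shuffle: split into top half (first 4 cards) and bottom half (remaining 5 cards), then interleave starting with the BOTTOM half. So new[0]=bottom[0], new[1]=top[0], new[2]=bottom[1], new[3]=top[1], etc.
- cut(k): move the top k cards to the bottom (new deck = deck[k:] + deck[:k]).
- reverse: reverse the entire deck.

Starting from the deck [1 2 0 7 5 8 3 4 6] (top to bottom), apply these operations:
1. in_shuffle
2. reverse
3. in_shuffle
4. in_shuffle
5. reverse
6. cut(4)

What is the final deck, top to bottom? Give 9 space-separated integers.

Answer: 1 6 4 3 8 5 7 0 2

Derivation:
After op 1 (in_shuffle): [5 1 8 2 3 0 4 7 6]
After op 2 (reverse): [6 7 4 0 3 2 8 1 5]
After op 3 (in_shuffle): [3 6 2 7 8 4 1 0 5]
After op 4 (in_shuffle): [8 3 4 6 1 2 0 7 5]
After op 5 (reverse): [5 7 0 2 1 6 4 3 8]
After op 6 (cut(4)): [1 6 4 3 8 5 7 0 2]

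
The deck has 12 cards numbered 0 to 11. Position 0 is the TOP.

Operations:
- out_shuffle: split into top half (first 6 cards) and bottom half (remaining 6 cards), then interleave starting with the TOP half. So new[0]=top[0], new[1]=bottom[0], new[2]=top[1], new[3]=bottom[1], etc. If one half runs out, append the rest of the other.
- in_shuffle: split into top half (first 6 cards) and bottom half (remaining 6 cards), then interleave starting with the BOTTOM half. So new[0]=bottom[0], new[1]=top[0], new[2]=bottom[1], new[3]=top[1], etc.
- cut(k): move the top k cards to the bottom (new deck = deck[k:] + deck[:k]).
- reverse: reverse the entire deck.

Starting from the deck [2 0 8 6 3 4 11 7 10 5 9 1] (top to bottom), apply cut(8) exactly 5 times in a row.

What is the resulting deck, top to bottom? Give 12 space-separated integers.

After op 1 (cut(8)): [10 5 9 1 2 0 8 6 3 4 11 7]
After op 2 (cut(8)): [3 4 11 7 10 5 9 1 2 0 8 6]
After op 3 (cut(8)): [2 0 8 6 3 4 11 7 10 5 9 1]
After op 4 (cut(8)): [10 5 9 1 2 0 8 6 3 4 11 7]
After op 5 (cut(8)): [3 4 11 7 10 5 9 1 2 0 8 6]

Answer: 3 4 11 7 10 5 9 1 2 0 8 6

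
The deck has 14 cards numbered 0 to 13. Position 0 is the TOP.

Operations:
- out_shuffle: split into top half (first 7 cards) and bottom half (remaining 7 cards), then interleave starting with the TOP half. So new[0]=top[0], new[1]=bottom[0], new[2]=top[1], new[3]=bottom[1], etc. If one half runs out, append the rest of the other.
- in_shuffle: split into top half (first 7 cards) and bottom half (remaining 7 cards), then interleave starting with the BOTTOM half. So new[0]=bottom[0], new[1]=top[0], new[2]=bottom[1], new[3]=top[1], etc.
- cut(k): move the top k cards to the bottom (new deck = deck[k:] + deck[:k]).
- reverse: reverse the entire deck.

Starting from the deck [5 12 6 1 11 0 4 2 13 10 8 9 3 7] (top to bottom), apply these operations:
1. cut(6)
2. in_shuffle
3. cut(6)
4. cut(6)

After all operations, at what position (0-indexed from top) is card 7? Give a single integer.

Answer: 2

Derivation:
After op 1 (cut(6)): [4 2 13 10 8 9 3 7 5 12 6 1 11 0]
After op 2 (in_shuffle): [7 4 5 2 12 13 6 10 1 8 11 9 0 3]
After op 3 (cut(6)): [6 10 1 8 11 9 0 3 7 4 5 2 12 13]
After op 4 (cut(6)): [0 3 7 4 5 2 12 13 6 10 1 8 11 9]
Card 7 is at position 2.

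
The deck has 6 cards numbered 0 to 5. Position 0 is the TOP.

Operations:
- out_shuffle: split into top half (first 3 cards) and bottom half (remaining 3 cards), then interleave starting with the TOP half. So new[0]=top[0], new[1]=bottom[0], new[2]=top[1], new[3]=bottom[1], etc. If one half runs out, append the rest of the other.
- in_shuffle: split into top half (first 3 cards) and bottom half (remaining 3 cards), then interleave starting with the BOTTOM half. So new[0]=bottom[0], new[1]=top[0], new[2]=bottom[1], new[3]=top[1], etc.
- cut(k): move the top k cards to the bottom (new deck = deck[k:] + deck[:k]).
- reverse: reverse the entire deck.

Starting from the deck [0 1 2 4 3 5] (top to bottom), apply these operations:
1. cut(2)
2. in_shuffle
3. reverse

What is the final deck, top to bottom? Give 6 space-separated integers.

Answer: 3 1 4 0 2 5

Derivation:
After op 1 (cut(2)): [2 4 3 5 0 1]
After op 2 (in_shuffle): [5 2 0 4 1 3]
After op 3 (reverse): [3 1 4 0 2 5]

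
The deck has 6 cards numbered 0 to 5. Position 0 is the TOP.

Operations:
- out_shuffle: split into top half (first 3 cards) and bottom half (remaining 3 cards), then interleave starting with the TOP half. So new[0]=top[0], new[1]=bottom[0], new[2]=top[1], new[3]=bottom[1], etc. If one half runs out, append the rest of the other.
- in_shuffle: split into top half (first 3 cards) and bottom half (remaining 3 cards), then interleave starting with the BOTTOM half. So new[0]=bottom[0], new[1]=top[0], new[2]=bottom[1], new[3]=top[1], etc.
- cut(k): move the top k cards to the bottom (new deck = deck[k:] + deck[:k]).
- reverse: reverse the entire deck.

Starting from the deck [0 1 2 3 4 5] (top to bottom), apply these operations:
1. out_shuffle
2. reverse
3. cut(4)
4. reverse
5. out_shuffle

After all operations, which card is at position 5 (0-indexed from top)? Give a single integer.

After op 1 (out_shuffle): [0 3 1 4 2 5]
After op 2 (reverse): [5 2 4 1 3 0]
After op 3 (cut(4)): [3 0 5 2 4 1]
After op 4 (reverse): [1 4 2 5 0 3]
After op 5 (out_shuffle): [1 5 4 0 2 3]
Position 5: card 3.

Answer: 3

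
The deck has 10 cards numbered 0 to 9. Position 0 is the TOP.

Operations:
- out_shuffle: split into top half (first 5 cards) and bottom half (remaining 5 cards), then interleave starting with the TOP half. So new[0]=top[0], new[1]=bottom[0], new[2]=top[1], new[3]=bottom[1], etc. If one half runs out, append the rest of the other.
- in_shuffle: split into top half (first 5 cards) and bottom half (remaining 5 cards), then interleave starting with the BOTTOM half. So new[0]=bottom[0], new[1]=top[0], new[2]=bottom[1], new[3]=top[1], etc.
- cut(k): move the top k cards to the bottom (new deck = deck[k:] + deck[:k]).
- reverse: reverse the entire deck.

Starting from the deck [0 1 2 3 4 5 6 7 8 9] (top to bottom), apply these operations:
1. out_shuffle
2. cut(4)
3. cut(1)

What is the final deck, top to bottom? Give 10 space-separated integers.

Answer: 7 3 8 4 9 0 5 1 6 2

Derivation:
After op 1 (out_shuffle): [0 5 1 6 2 7 3 8 4 9]
After op 2 (cut(4)): [2 7 3 8 4 9 0 5 1 6]
After op 3 (cut(1)): [7 3 8 4 9 0 5 1 6 2]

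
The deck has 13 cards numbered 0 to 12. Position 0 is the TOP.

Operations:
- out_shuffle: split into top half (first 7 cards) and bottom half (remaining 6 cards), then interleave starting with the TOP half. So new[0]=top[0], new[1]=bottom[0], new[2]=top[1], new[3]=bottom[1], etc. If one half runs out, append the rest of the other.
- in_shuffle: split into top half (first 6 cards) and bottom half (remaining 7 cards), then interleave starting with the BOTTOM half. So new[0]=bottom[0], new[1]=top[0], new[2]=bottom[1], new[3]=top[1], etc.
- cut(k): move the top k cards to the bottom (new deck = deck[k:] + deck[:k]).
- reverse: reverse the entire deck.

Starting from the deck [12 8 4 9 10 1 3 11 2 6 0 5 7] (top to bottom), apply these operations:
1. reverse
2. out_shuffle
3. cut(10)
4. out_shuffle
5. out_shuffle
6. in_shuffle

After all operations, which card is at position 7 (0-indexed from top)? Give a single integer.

After op 1 (reverse): [7 5 0 6 2 11 3 1 10 9 4 8 12]
After op 2 (out_shuffle): [7 1 5 10 0 9 6 4 2 8 11 12 3]
After op 3 (cut(10)): [11 12 3 7 1 5 10 0 9 6 4 2 8]
After op 4 (out_shuffle): [11 0 12 9 3 6 7 4 1 2 5 8 10]
After op 5 (out_shuffle): [11 4 0 1 12 2 9 5 3 8 6 10 7]
After op 6 (in_shuffle): [9 11 5 4 3 0 8 1 6 12 10 2 7]
Position 7: card 1.

Answer: 1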